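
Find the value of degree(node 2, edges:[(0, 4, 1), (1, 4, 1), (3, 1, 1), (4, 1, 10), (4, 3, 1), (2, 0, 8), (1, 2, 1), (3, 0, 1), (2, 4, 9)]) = 3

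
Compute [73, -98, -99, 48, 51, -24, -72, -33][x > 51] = [73]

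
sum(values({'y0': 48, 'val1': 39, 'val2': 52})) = 48 + 39 + 52
= 139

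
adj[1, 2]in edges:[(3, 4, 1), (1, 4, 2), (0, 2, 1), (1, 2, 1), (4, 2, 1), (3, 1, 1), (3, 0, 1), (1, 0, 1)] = 1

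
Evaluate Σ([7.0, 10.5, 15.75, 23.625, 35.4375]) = 7.0 + 10.5 + 15.75 + 23.625 + 35.4375
= 92.3125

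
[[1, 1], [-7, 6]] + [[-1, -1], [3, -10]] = [[0, 0], [-4, -4]]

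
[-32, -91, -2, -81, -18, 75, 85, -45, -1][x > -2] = keep x where x > -2: -32✗, -91✗, -2✗, -81✗, -18✗, 75✓, 85✓, -45✗, -1✓
= [75, 85, -1]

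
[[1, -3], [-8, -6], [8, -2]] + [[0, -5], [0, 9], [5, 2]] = [[1, -8], [-8, 3], [13, 0]]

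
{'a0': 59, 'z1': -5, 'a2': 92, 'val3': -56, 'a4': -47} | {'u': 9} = {'a0': 59, 'z1': -5, 'a2': 92, 'val3': -56, 'a4': -47, 'u': 9}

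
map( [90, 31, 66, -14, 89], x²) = [8100, 961, 4356, 196, 7921]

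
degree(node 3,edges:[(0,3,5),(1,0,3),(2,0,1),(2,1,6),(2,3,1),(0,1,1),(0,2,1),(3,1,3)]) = incident: (0,3), (2,3), (3,1)
= 3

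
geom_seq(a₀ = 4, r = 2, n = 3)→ a_0 = 4*2^0 = 4
a_1 = 4*2^1 = 8
a_2 = 4*2^2 = 16
= [4, 8, 16]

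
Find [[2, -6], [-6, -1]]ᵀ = [[2, -6], [-6, -1]]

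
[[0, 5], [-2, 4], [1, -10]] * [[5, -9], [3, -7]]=[[15, -35], [2, -10], [-25, 61]]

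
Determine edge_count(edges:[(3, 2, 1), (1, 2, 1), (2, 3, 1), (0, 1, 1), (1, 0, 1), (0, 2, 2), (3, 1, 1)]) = 7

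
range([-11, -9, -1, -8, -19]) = 18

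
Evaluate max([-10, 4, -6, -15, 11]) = 11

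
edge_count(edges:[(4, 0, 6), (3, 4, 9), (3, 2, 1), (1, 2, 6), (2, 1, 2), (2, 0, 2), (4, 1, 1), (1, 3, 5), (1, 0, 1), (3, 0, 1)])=10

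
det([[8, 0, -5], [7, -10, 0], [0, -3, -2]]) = (1)*(8)*det([[-10, 0], [-3, -2]]) + (-1)*(0)*det([[7, 0], [0, -2]]) + (1)*(-5)*det([[7, -10], [0, -3]])
= 160 + 0 + 105
= 265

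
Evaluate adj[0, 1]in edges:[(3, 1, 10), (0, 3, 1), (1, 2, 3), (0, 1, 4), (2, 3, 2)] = 4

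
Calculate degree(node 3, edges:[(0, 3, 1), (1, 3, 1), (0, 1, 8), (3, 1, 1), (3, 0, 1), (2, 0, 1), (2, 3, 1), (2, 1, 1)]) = incident: (0,3), (1,3), (3,1), (3,0), (2,3)
= 5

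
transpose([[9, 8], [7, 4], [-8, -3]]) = [[9, 7, -8], [8, 4, -3]]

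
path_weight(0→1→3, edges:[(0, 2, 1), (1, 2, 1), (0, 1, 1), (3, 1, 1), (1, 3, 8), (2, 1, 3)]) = w(0→1)=1 + w(1→3)=8
= 9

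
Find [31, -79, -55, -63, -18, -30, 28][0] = 31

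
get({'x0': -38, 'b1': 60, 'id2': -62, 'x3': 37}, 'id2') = -62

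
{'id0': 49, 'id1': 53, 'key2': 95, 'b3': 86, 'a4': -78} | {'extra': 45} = {'id0': 49, 'id1': 53, 'key2': 95, 'b3': 86, 'a4': -78, 'extra': 45}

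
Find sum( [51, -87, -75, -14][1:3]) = -162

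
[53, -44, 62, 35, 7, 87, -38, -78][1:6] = [-44, 62, 35, 7, 87]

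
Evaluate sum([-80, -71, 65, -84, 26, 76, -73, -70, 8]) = (-80) + (-71) + 65 + (-84) + 26 + 76 + (-73) + (-70) + 8
= -203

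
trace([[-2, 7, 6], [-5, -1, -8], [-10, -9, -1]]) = diagonal: (-2) + (-1) + (-1)
= -4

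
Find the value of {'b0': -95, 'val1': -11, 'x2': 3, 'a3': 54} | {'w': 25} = {'b0': -95, 'val1': -11, 'x2': 3, 'a3': 54, 'w': 25}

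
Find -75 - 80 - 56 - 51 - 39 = -301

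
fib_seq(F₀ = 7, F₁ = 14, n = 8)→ F_2 = F_1 + F_0 = 21
F_3 = F_2 + F_1 = 35
F_4 = F_3 + F_2 = 56
...
= [7, 14, 21, 35, 56, 91, 147, 238]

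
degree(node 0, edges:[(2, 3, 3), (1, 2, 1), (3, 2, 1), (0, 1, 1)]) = incident: (0,1)
= 1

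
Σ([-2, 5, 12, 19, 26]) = (-2) + 5 + 12 + 19 + 26
= 60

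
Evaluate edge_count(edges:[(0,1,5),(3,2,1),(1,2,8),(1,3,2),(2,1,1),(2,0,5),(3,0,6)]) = 7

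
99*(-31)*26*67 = -5346198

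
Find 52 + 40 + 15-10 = 97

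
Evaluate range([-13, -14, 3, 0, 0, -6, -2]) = 17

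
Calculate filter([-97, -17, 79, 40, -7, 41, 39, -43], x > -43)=[-17, 79, 40, -7, 41, 39]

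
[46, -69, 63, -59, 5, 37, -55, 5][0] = 46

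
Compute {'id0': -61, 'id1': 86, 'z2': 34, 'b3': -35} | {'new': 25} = {'id0': -61, 'id1': 86, 'z2': 34, 'b3': -35, 'new': 25}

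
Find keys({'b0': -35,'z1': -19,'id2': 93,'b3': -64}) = ['b0', 'z1', 'id2', 'b3']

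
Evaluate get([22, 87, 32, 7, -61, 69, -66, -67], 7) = -67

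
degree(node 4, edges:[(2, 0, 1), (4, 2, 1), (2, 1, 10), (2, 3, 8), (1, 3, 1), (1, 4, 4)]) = incident: (4,2), (1,4)
= 2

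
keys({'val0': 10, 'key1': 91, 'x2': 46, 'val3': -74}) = ['val0', 'key1', 'x2', 'val3']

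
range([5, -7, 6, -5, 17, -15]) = 32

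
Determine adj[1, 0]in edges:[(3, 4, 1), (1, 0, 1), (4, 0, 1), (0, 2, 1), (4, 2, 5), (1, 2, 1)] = 1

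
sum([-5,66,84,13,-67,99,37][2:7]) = slice → [84, 13, -67, 99, 37]
84 + 13 + (-67) + 99 + 37
= 166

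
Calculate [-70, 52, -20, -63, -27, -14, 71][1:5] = [52, -20, -63, -27]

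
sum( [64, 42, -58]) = 64 + 42 + (-58)
= 48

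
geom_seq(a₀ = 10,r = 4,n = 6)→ [10, 40, 160, 640, 2560, 10240]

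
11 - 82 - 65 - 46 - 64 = -246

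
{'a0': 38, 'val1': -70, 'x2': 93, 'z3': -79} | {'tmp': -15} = {'a0': 38, 'val1': -70, 'x2': 93, 'z3': -79, 'tmp': -15}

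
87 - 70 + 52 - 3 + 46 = 112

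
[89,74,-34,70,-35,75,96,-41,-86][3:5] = [70, -35]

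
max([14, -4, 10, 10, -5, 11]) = 14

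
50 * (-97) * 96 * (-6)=2793600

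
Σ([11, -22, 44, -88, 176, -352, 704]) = 11 + -22 + 44 + -88 + 176 + -352 + 704
= 473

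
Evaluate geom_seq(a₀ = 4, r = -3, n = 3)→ a_0 = 4*(-3)^0 = 4
a_1 = 4*(-3)^1 = -12
a_2 = 4*(-3)^2 = 36
= [4, -12, 36]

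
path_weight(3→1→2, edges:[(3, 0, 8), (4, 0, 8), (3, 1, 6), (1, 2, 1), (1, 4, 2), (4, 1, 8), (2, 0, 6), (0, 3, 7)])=7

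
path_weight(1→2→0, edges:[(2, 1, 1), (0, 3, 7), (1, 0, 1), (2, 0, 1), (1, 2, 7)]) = w(1→2)=7 + w(2→0)=1
= 8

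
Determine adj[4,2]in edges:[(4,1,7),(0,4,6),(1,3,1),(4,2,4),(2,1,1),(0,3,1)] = 4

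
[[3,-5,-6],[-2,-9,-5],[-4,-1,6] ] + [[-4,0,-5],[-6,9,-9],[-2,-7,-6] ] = [[-1, -5, -11], [-8, 0, -14], [-6, -8, 0]]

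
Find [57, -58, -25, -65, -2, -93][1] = -58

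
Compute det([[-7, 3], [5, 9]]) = (-7)*(9) - (3)*(5)
= -78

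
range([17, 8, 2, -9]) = 26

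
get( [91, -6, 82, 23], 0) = 91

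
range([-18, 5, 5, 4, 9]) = 27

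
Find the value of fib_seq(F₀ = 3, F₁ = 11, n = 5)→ [3, 11, 14, 25, 39]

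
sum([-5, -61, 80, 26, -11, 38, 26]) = 93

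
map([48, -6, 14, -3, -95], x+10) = [58, 4, 24, 7, -85]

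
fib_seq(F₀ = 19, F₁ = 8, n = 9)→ [19, 8, 27, 35, 62, 97, 159, 256, 415]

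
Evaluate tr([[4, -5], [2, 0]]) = diagonal: 4 + 0
= 4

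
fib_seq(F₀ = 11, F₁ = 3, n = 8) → F_2 = F_1 + F_0 = 14
F_3 = F_2 + F_1 = 17
F_4 = F_3 + F_2 = 31
...
= [11, 3, 14, 17, 31, 48, 79, 127]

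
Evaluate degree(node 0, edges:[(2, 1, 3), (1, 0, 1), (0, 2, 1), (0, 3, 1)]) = incident: (1,0), (0,2), (0,3)
= 3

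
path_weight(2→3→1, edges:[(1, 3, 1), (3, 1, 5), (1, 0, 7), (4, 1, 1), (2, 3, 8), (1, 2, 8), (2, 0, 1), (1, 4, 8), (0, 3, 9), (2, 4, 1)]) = 13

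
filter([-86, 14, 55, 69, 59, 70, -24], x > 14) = [55, 69, 59, 70]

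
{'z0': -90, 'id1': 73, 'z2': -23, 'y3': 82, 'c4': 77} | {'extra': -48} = {'z0': -90, 'id1': 73, 'z2': -23, 'y3': 82, 'c4': 77, 'extra': -48}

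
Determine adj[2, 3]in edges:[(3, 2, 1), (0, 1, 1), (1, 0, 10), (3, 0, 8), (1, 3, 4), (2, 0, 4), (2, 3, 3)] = 3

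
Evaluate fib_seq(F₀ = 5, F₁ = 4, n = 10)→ F_2 = F_1 + F_0 = 9
F_3 = F_2 + F_1 = 13
F_4 = F_3 + F_2 = 22
...
= [5, 4, 9, 13, 22, 35, 57, 92, 149, 241]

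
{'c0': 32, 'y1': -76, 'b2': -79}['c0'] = 32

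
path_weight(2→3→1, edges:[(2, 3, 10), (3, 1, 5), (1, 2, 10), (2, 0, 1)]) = w(2→3)=10 + w(3→1)=5
= 15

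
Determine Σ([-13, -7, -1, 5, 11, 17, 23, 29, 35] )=(-13) + (-7) + (-1) + 5 + 11 + 17 + 23 + 29 + 35
= 99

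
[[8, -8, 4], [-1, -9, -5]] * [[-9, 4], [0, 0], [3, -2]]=C[0][0] = (8)*(-9) + (-8)*(0) + (4)*(3) = -60
C[0][1] = (8)*(4) + (-8)*(0) + (4)*(-2) = 24
C[1][0] = (-1)*(-9) + (-9)*(0) + (-5)*(3) = -6
C[1][1] = (-1)*(4) + (-9)*(0) + (-5)*(-2) = 6
= [[-60, 24], [-6, 6]]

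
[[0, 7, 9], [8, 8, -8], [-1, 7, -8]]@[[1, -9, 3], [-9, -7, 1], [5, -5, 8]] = [[-18, -94, 79], [-104, -88, -32], [-104, 0, -60]]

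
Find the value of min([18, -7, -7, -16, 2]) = -16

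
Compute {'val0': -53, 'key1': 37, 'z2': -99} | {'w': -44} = {'val0': -53, 'key1': 37, 'z2': -99, 'w': -44}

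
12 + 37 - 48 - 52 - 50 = -101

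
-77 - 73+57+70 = -23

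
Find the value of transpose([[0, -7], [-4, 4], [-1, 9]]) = [[0, -4, -1], [-7, 4, 9]]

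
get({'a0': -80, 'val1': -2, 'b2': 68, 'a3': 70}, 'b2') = 68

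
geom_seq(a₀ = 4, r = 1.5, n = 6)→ [4.0, 6.0, 9.0, 13.5, 20.25, 30.375]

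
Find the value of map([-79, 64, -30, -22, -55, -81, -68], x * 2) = [-158, 128, -60, -44, -110, -162, -136]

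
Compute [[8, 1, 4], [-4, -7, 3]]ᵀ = [[8, -4], [1, -7], [4, 3]]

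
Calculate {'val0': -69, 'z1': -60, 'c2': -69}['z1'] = -60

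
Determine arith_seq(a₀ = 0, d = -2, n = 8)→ a_0 = 0 + 0*-2 = 0
a_1 = 0 + 1*-2 = -2
a_2 = 0 + 2*-2 = -4
...
= [0, -2, -4, -6, -8, -10, -12, -14]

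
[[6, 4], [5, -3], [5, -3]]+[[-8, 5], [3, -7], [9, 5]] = [[-2, 9], [8, -10], [14, 2]]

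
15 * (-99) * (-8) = 11880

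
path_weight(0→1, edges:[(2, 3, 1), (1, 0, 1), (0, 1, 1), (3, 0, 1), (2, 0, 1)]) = 1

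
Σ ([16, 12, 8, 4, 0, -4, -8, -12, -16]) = 16 + 12 + 8 + 4 + 0 + (-4) + (-8) + (-12) + (-16)
= 0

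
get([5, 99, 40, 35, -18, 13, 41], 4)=-18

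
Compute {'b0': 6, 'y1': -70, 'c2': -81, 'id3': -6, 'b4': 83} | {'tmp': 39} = {'b0': 6, 'y1': -70, 'c2': -81, 'id3': -6, 'b4': 83, 'tmp': 39}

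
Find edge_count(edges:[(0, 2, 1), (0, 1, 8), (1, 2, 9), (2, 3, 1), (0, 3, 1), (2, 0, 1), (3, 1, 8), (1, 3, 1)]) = 8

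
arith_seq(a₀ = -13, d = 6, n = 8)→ [-13, -7, -1, 5, 11, 17, 23, 29]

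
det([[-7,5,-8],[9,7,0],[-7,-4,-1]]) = -10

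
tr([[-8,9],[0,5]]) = diagonal: (-8) + 5
= -3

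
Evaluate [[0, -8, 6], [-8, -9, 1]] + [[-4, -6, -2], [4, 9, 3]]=[[-4, -14, 4], [-4, 0, 4]]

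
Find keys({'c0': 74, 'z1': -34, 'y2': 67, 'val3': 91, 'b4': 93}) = ['c0', 'z1', 'y2', 'val3', 'b4']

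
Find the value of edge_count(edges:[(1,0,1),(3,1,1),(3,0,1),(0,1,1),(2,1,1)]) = 5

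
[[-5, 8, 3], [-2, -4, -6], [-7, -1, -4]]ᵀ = [[-5, -2, -7], [8, -4, -1], [3, -6, -4]]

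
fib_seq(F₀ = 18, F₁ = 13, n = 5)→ F_2 = F_1 + F_0 = 31
F_3 = F_2 + F_1 = 44
F_4 = F_3 + F_2 = 75
= [18, 13, 31, 44, 75]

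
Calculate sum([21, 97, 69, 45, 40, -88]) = 21 + 97 + 69 + 45 + 40 + (-88)
= 184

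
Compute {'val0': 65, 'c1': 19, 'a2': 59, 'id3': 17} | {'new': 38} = {'val0': 65, 'c1': 19, 'a2': 59, 'id3': 17, 'new': 38}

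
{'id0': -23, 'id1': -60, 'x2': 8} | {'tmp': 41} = {'id0': -23, 'id1': -60, 'x2': 8, 'tmp': 41}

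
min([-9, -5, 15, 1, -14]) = -14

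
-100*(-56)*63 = 352800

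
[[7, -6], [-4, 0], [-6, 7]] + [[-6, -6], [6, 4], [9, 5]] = [[1, -12], [2, 4], [3, 12]]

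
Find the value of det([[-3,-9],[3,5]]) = 12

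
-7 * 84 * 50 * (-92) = 2704800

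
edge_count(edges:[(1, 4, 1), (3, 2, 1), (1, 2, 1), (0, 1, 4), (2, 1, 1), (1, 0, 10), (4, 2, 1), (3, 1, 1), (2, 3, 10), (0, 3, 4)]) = 10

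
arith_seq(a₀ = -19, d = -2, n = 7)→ [-19, -21, -23, -25, -27, -29, -31]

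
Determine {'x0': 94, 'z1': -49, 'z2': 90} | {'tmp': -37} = {'x0': 94, 'z1': -49, 'z2': 90, 'tmp': -37}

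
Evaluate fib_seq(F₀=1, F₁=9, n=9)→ F_2 = F_1 + F_0 = 10
F_3 = F_2 + F_1 = 19
F_4 = F_3 + F_2 = 29
...
= [1, 9, 10, 19, 29, 48, 77, 125, 202]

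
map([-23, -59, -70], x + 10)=[-13, -49, -60]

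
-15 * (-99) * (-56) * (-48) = 3991680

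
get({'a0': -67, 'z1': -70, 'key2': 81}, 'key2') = 81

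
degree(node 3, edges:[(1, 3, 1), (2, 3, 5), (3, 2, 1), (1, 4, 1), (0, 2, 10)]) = 3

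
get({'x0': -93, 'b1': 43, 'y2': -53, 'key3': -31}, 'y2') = -53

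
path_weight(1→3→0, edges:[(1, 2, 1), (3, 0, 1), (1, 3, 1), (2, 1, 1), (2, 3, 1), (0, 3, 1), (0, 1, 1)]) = w(1→3)=1 + w(3→0)=1
= 2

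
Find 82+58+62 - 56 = 146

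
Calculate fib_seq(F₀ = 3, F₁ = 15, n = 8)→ F_2 = F_1 + F_0 = 18
F_3 = F_2 + F_1 = 33
F_4 = F_3 + F_2 = 51
...
= [3, 15, 18, 33, 51, 84, 135, 219]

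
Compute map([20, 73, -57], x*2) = 20*2=40, 73*2=146, -57*2=-114
= [40, 146, -114]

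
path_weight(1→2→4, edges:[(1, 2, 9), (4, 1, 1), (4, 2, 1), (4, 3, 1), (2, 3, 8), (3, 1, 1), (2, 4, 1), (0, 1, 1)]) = w(1→2)=9 + w(2→4)=1
= 10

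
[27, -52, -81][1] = -52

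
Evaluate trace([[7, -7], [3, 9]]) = 16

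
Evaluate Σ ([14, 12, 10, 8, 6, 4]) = 54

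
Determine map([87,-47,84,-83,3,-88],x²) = [7569, 2209, 7056, 6889, 9, 7744]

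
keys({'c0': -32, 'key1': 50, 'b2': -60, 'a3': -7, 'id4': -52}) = ['c0', 'key1', 'b2', 'a3', 'id4']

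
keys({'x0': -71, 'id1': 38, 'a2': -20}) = ['x0', 'id1', 'a2']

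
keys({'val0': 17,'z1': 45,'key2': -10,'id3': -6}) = ['val0', 'z1', 'key2', 'id3']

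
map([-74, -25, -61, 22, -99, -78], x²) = (-74)²=5476, (-25)²=625, (-61)²=3721, (22)²=484, (-99)²=9801, (-78)²=6084
= [5476, 625, 3721, 484, 9801, 6084]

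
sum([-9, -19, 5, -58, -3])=-84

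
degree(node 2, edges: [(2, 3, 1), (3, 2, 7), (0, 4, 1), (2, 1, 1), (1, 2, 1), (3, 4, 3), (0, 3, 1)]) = 4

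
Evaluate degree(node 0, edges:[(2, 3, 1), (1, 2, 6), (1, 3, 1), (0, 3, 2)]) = incident: (0,3)
= 1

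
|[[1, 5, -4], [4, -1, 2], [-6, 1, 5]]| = (1)*(1)*det([[-1, 2], [1, 5]]) + (-1)*(5)*det([[4, 2], [-6, 5]]) + (1)*(-4)*det([[4, -1], [-6, 1]])
= -7 + -160 + 8
= -159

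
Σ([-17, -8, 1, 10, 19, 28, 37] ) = (-17) + (-8) + 1 + 10 + 19 + 28 + 37
= 70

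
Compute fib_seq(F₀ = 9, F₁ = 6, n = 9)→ F_2 = F_1 + F_0 = 15
F_3 = F_2 + F_1 = 21
F_4 = F_3 + F_2 = 36
...
= [9, 6, 15, 21, 36, 57, 93, 150, 243]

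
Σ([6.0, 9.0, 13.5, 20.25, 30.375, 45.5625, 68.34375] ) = 193.03125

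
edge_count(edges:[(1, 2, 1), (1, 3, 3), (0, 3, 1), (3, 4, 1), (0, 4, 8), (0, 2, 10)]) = 6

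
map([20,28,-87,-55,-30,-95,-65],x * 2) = 20*2=40, 28*2=56, -87*2=-174, -55*2=-110, -30*2=-60, -95*2=-190, -65*2=-130
= [40, 56, -174, -110, -60, -190, -130]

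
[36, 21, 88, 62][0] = 36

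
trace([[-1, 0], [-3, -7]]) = -8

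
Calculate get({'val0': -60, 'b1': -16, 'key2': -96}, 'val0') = -60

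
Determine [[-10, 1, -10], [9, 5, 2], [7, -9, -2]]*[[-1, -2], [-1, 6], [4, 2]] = C[0][0] = (-10)*(-1) + (1)*(-1) + (-10)*(4) = -31
C[0][1] = (-10)*(-2) + (1)*(6) + (-10)*(2) = 6
C[1][0] = (9)*(-1) + (5)*(-1) + (2)*(4) = -6
C[1][1] = (9)*(-2) + (5)*(6) + (2)*(2) = 16
C[2][0] = (7)*(-1) + (-9)*(-1) + (-2)*(4) = -6
C[2][1] = (7)*(-2) + (-9)*(6) + (-2)*(2) = -72
= [[-31, 6], [-6, 16], [-6, -72]]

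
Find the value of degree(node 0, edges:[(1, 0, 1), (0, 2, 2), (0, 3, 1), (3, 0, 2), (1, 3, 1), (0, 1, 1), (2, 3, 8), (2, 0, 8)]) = 6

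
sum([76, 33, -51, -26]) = 32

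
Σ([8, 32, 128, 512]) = 680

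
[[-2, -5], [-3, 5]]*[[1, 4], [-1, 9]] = [[3, -53], [-8, 33]]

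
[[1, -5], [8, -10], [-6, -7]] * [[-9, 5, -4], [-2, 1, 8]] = [[1, 0, -44], [-52, 30, -112], [68, -37, -32]]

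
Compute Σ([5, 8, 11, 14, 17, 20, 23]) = 5 + 8 + 11 + 14 + 17 + 20 + 23
= 98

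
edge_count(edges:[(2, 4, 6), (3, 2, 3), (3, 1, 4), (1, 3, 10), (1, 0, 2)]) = 5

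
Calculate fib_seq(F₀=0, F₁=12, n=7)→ F_2 = F_1 + F_0 = 12
F_3 = F_2 + F_1 = 24
F_4 = F_3 + F_2 = 36
...
= [0, 12, 12, 24, 36, 60, 96]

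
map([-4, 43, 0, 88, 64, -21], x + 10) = [6, 53, 10, 98, 74, -11]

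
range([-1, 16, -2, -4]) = 20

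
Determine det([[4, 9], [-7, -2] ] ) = 55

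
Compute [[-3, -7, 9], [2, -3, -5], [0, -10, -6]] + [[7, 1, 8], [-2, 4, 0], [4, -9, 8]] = [[4, -6, 17], [0, 1, -5], [4, -19, 2]]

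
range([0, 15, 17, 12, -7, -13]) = 30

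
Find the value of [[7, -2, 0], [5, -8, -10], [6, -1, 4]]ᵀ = [[7, 5, 6], [-2, -8, -1], [0, -10, 4]]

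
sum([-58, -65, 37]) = -86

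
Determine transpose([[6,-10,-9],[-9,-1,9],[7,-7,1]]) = [[6, -9, 7], [-10, -1, -7], [-9, 9, 1]]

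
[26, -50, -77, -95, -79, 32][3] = -95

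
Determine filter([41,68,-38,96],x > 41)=[68, 96]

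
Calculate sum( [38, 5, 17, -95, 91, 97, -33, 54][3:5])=-4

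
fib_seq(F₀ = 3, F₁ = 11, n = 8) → F_2 = F_1 + F_0 = 14
F_3 = F_2 + F_1 = 25
F_4 = F_3 + F_2 = 39
...
= [3, 11, 14, 25, 39, 64, 103, 167]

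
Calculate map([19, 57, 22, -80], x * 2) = [38, 114, 44, -160]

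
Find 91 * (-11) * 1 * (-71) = 71071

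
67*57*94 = 358986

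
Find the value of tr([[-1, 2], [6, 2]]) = diagonal: (-1) + 2
= 1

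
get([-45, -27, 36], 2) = 36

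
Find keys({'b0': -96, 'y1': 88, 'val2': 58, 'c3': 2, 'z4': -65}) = ['b0', 'y1', 'val2', 'c3', 'z4']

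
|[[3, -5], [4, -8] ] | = -4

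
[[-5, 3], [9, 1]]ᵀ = [[-5, 9], [3, 1]]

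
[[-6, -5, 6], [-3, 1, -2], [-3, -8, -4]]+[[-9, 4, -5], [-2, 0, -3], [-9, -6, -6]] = [[-15, -1, 1], [-5, 1, -5], [-12, -14, -10]]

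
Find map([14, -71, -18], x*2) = [28, -142, -36]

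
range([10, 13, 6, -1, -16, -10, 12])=29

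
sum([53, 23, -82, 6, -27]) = 53 + 23 + (-82) + 6 + (-27)
= -27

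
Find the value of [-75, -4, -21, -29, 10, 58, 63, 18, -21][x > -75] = [-4, -21, -29, 10, 58, 63, 18, -21]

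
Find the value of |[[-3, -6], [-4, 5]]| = -39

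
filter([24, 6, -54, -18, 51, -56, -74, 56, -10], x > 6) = keep x where x > 6: 24✓, 6✗, -54✗, -18✗, 51✓, -56✗, -74✗, 56✓, -10✗
= [24, 51, 56]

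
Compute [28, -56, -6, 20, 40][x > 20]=[28, 40]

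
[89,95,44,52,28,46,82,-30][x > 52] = keep x where x > 52: 89✓, 95✓, 44✗, 52✗, 28✗, 46✗, 82✓, -30✗
= [89, 95, 82]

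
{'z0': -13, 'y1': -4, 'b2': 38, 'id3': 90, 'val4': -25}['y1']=-4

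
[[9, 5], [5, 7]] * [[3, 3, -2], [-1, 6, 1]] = [[22, 57, -13], [8, 57, -3]]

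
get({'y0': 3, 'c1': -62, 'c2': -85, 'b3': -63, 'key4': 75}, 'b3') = -63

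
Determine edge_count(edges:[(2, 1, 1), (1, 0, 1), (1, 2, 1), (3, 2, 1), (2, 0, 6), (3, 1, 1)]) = 6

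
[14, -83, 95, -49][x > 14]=[95]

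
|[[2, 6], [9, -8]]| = -70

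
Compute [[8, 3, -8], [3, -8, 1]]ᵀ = [[8, 3], [3, -8], [-8, 1]]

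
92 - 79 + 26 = 39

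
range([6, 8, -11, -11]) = 19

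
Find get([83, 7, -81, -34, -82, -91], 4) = -82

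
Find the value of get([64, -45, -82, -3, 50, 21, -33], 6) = -33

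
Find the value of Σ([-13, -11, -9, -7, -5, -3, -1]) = (-13) + (-11) + (-9) + (-7) + (-5) + (-3) + (-1)
= -49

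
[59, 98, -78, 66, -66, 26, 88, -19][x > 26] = [59, 98, 66, 88]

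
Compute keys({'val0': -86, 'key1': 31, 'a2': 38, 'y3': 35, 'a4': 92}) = ['val0', 'key1', 'a2', 'y3', 'a4']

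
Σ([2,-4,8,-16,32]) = 2 + -4 + 8 + -16 + 32
= 22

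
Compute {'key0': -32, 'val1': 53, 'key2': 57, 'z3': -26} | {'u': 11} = {'key0': -32, 'val1': 53, 'key2': 57, 'z3': -26, 'u': 11}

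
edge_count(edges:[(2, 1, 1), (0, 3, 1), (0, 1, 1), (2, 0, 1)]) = 4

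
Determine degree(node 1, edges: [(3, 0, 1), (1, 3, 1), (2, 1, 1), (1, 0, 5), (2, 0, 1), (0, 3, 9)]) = 3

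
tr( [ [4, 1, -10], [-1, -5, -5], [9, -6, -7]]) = diagonal: 4 + (-5) + (-7)
= -8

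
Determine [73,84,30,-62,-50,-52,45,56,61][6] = 45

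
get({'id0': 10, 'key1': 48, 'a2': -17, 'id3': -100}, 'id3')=-100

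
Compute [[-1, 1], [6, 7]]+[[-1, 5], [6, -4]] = [[-2, 6], [12, 3]]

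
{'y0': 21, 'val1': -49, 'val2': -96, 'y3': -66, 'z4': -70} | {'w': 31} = {'y0': 21, 'val1': -49, 'val2': -96, 'y3': -66, 'z4': -70, 'w': 31}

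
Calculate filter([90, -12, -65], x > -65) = keep x where x > -65: 90✓, -12✓, -65✗
= [90, -12]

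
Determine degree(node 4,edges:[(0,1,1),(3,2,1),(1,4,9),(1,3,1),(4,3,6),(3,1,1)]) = incident: (1,4), (4,3)
= 2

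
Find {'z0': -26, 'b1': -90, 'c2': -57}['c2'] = -57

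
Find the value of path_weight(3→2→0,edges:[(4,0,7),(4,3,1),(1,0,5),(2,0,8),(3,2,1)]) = w(3→2)=1 + w(2→0)=8
= 9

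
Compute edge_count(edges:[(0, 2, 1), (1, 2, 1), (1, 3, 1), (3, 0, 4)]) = 4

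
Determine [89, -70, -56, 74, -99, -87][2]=-56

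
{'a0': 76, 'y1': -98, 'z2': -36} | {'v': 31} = {'a0': 76, 'y1': -98, 'z2': -36, 'v': 31}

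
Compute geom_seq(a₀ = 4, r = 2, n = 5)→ a_0 = 4*2^0 = 4
a_1 = 4*2^1 = 8
a_2 = 4*2^2 = 16
...
= [4, 8, 16, 32, 64]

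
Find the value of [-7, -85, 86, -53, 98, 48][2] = 86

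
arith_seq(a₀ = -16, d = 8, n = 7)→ [-16, -8, 0, 8, 16, 24, 32]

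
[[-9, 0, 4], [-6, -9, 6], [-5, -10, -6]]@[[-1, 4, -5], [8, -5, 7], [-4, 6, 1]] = C[0][0] = (-9)*(-1) + (0)*(8) + (4)*(-4) = -7
C[0][1] = (-9)*(4) + (0)*(-5) + (4)*(6) = -12
C[0][2] = (-9)*(-5) + (0)*(7) + (4)*(1) = 49
C[1][0] = (-6)*(-1) + (-9)*(8) + (6)*(-4) = -90
C[1][1] = (-6)*(4) + (-9)*(-5) + (6)*(6) = 57
C[1][2] = (-6)*(-5) + (-9)*(7) + (6)*(1) = -27
... (3 more cells)
= [[-7, -12, 49], [-90, 57, -27], [-51, -6, -51]]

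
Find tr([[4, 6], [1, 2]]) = 6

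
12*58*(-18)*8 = -100224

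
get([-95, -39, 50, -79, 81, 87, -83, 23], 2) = 50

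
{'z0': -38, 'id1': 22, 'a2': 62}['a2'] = 62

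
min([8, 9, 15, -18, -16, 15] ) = -18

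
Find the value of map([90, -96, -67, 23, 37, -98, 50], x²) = (90)²=8100, (-96)²=9216, (-67)²=4489, (23)²=529, (37)²=1369, (-98)²=9604, (50)²=2500
= [8100, 9216, 4489, 529, 1369, 9604, 2500]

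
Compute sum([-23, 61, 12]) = (-23) + 61 + 12
= 50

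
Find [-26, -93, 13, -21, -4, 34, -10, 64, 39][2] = 13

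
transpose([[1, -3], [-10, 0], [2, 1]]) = [[1, -10, 2], [-3, 0, 1]]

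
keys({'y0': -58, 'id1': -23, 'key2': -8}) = ['y0', 'id1', 'key2']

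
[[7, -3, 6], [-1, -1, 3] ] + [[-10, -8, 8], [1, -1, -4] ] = [[-3, -11, 14], [0, -2, -1]]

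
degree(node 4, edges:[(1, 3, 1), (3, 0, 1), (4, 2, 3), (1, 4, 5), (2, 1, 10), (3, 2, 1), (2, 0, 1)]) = incident: (4,2), (1,4)
= 2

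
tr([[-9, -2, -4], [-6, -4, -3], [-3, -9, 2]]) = diagonal: (-9) + (-4) + 2
= -11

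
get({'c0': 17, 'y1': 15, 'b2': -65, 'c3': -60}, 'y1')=15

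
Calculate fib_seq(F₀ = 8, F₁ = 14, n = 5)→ [8, 14, 22, 36, 58]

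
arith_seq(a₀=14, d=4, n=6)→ [14, 18, 22, 26, 30, 34]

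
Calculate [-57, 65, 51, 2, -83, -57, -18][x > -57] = [65, 51, 2, -18]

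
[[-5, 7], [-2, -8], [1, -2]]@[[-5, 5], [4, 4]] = C[0][0] = (-5)*(-5) + (7)*(4) = 53
C[0][1] = (-5)*(5) + (7)*(4) = 3
C[1][0] = (-2)*(-5) + (-8)*(4) = -22
C[1][1] = (-2)*(5) + (-8)*(4) = -42
C[2][0] = (1)*(-5) + (-2)*(4) = -13
C[2][1] = (1)*(5) + (-2)*(4) = -3
= [[53, 3], [-22, -42], [-13, -3]]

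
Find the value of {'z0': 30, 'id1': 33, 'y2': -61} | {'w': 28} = {'z0': 30, 'id1': 33, 'y2': -61, 'w': 28}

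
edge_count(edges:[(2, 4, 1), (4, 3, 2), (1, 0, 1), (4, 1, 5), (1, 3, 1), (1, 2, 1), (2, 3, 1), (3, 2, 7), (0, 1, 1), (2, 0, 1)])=10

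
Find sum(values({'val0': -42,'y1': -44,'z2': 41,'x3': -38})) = (-42) + (-44) + 41 + (-38)
= -83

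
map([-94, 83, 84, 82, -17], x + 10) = -94+10=-84, 83+10=93, 84+10=94, 82+10=92, -17+10=-7
= [-84, 93, 94, 92, -7]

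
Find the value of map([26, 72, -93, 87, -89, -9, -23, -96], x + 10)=[36, 82, -83, 97, -79, 1, -13, -86]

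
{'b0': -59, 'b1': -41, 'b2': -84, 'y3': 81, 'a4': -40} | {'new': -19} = {'b0': -59, 'b1': -41, 'b2': -84, 'y3': 81, 'a4': -40, 'new': -19}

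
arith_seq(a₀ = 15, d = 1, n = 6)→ a_0 = 15 + 0*1 = 15
a_1 = 15 + 1*1 = 16
a_2 = 15 + 2*1 = 17
...
= [15, 16, 17, 18, 19, 20]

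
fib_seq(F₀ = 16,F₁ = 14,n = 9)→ F_2 = F_1 + F_0 = 30
F_3 = F_2 + F_1 = 44
F_4 = F_3 + F_2 = 74
...
= [16, 14, 30, 44, 74, 118, 192, 310, 502]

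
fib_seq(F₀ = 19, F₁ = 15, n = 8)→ [19, 15, 34, 49, 83, 132, 215, 347]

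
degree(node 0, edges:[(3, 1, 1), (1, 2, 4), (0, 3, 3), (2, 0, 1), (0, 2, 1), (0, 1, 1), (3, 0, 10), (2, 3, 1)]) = incident: (0,3), (2,0), (0,2), (0,1), (3,0)
= 5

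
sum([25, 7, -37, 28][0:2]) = slice → [25, 7]
25 + 7
= 32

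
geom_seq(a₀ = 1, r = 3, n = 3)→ a_0 = 1*3^0 = 1
a_1 = 1*3^1 = 3
a_2 = 1*3^2 = 9
= [1, 3, 9]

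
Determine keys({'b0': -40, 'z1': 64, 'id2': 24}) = ['b0', 'z1', 'id2']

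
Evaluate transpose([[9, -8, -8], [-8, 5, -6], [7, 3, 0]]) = [[9, -8, 7], [-8, 5, 3], [-8, -6, 0]]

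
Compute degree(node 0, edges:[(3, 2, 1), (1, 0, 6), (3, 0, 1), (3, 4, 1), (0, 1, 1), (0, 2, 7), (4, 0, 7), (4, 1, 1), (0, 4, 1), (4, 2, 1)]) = 6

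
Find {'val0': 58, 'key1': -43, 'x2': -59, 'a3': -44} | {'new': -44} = {'val0': 58, 'key1': -43, 'x2': -59, 'a3': -44, 'new': -44}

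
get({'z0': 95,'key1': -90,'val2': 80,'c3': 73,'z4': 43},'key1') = -90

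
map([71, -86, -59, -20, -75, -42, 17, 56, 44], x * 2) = [142, -172, -118, -40, -150, -84, 34, 112, 88]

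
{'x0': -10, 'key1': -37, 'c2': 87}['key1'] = -37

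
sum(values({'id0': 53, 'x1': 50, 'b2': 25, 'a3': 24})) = 152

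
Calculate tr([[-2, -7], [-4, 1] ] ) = diagonal: (-2) + 1
= -1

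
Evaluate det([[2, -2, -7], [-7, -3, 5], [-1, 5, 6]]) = 106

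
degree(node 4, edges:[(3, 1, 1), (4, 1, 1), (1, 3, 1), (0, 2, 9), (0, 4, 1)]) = 2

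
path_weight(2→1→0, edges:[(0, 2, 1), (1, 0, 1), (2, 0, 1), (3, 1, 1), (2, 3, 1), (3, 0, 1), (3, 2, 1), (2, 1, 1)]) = 2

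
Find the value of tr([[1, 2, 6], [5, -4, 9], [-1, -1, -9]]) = diagonal: 1 + (-4) + (-9)
= -12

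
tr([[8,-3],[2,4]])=diagonal: 8 + 4
= 12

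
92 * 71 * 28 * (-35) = -6401360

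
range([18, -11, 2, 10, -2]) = 29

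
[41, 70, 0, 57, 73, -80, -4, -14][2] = 0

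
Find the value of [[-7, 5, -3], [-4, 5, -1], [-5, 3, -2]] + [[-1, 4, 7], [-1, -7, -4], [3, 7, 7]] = [[-8, 9, 4], [-5, -2, -5], [-2, 10, 5]]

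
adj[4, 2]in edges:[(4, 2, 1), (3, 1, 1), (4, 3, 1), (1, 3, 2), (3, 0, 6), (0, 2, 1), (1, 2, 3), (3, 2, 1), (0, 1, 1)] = 1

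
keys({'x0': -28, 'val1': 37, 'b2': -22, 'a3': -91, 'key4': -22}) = ['x0', 'val1', 'b2', 'a3', 'key4']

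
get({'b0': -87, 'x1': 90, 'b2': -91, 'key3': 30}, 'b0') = -87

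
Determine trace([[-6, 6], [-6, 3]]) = -3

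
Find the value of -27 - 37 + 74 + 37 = 47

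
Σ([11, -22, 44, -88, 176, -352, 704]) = 11 + -22 + 44 + -88 + 176 + -352 + 704
= 473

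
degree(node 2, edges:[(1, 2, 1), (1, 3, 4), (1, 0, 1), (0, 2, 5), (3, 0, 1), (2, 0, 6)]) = 3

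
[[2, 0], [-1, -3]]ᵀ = [[2, -1], [0, -3]]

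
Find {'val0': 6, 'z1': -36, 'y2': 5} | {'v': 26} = {'val0': 6, 'z1': -36, 'y2': 5, 'v': 26}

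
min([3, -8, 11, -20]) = -20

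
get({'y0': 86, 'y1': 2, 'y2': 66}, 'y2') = 66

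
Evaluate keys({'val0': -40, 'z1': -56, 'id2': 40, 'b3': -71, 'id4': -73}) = ['val0', 'z1', 'id2', 'b3', 'id4']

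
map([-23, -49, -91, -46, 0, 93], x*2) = -23*2=-46, -49*2=-98, -91*2=-182, -46*2=-92, 0*2=0, 93*2=186
= [-46, -98, -182, -92, 0, 186]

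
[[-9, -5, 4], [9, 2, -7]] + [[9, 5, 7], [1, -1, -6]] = [[0, 0, 11], [10, 1, -13]]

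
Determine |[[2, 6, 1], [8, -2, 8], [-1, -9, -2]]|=(1)*(2)*det([[-2, 8], [-9, -2]]) + (-1)*(6)*det([[8, 8], [-1, -2]]) + (1)*(1)*det([[8, -2], [-1, -9]])
= 152 + 48 + -74
= 126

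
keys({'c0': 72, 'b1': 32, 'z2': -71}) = ['c0', 'b1', 'z2']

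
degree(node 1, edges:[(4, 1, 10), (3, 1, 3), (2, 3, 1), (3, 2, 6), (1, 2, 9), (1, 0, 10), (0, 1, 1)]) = incident: (4,1), (3,1), (1,2), (1,0), (0,1)
= 5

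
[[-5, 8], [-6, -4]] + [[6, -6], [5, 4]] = [[1, 2], [-1, 0]]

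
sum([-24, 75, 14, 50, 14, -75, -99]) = (-24) + 75 + 14 + 50 + 14 + (-75) + (-99)
= -45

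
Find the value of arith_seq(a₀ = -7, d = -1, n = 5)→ [-7, -8, -9, -10, -11]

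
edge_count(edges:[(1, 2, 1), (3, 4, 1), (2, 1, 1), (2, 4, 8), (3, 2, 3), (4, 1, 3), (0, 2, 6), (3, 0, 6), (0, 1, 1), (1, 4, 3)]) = 10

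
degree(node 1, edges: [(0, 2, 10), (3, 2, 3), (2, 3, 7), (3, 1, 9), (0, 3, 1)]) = 1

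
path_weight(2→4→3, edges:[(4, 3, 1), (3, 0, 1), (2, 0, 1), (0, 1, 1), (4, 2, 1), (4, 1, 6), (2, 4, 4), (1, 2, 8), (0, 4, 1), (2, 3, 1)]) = w(2→4)=4 + w(4→3)=1
= 5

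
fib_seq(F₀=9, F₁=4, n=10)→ [9, 4, 13, 17, 30, 47, 77, 124, 201, 325]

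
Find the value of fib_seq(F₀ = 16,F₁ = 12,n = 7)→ F_2 = F_1 + F_0 = 28
F_3 = F_2 + F_1 = 40
F_4 = F_3 + F_2 = 68
...
= [16, 12, 28, 40, 68, 108, 176]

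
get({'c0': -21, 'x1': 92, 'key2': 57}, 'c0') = -21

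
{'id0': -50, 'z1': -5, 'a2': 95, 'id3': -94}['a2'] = 95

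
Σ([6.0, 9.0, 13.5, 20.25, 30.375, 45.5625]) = 6.0 + 9.0 + 13.5 + 20.25 + 30.375 + 45.5625
= 124.6875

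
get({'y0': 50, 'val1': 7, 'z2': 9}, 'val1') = 7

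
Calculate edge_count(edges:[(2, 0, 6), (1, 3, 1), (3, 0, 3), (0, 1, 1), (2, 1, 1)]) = 5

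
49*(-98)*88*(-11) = 4648336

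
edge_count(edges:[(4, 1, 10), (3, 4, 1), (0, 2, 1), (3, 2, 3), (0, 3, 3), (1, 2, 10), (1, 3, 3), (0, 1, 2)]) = 8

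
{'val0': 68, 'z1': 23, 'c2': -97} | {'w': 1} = {'val0': 68, 'z1': 23, 'c2': -97, 'w': 1}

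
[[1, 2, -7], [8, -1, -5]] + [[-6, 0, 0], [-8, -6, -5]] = [[-5, 2, -7], [0, -7, -10]]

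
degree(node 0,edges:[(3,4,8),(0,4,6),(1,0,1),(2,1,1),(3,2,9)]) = 2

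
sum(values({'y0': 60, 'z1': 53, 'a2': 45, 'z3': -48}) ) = 110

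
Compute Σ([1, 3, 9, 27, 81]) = 1 + 3 + 9 + 27 + 81
= 121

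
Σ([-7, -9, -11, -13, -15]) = (-7) + (-9) + (-11) + (-13) + (-15)
= -55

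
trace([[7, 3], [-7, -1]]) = 6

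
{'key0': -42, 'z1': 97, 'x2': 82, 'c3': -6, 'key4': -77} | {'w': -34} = {'key0': -42, 'z1': 97, 'x2': 82, 'c3': -6, 'key4': -77, 'w': -34}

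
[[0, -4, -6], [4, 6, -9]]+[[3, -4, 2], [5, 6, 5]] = [[3, -8, -4], [9, 12, -4]]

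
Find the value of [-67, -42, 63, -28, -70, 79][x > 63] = keep x where x > 63: -67✗, -42✗, 63✗, -28✗, -70✗, 79✓
= [79]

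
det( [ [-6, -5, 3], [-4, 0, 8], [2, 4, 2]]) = 24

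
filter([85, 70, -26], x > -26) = [85, 70]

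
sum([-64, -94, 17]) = -141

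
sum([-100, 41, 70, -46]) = (-100) + 41 + 70 + (-46)
= -35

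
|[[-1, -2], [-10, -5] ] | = (-1)*(-5) - (-2)*(-10)
= -15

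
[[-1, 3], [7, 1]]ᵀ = [[-1, 7], [3, 1]]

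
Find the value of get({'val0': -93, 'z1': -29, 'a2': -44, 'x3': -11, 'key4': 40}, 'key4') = 40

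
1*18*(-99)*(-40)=71280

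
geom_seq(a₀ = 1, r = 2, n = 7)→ [1, 2, 4, 8, 16, 32, 64]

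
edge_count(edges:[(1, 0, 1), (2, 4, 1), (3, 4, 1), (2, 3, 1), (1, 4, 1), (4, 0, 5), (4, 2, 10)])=7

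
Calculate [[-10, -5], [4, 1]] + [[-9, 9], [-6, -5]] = [[-19, 4], [-2, -4]]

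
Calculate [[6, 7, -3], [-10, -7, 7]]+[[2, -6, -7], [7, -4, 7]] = [[8, 1, -10], [-3, -11, 14]]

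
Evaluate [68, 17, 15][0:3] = [68, 17, 15]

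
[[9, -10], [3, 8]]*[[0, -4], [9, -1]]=C[0][0] = (9)*(0) + (-10)*(9) = -90
C[0][1] = (9)*(-4) + (-10)*(-1) = -26
C[1][0] = (3)*(0) + (8)*(9) = 72
C[1][1] = (3)*(-4) + (8)*(-1) = -20
= [[-90, -26], [72, -20]]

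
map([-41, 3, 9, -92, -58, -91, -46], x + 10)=[-31, 13, 19, -82, -48, -81, -36]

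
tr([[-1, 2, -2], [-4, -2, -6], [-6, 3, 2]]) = -1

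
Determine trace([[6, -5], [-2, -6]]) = diagonal: 6 + (-6)
= 0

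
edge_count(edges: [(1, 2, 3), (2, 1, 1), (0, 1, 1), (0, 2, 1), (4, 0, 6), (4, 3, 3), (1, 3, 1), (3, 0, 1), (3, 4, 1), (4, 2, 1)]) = 10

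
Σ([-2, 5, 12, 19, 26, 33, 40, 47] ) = 180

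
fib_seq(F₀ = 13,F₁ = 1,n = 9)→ F_2 = F_1 + F_0 = 14
F_3 = F_2 + F_1 = 15
F_4 = F_3 + F_2 = 29
...
= [13, 1, 14, 15, 29, 44, 73, 117, 190]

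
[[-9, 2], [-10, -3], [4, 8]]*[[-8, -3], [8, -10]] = [[88, 7], [56, 60], [32, -92]]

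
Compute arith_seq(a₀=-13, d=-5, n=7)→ [-13, -18, -23, -28, -33, -38, -43]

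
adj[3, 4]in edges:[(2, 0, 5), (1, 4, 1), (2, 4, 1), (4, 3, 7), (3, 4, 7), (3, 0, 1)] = 7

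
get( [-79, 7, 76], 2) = 76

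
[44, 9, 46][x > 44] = keep x where x > 44: 44✗, 9✗, 46✓
= [46]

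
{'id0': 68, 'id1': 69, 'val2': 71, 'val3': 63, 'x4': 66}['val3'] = 63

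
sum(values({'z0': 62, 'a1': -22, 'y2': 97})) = 137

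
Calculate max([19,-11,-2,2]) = 19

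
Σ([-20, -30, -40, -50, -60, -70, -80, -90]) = (-20) + (-30) + (-40) + (-50) + (-60) + (-70) + (-80) + (-90)
= -440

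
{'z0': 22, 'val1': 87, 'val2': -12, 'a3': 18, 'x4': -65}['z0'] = 22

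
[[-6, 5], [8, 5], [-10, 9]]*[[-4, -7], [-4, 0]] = [[4, 42], [-52, -56], [4, 70]]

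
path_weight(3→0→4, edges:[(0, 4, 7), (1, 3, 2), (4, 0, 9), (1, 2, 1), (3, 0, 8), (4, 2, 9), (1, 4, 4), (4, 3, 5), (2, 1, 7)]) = 15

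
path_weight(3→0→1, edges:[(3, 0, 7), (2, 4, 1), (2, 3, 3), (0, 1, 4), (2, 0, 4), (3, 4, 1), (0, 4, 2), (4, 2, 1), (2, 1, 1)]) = w(3→0)=7 + w(0→1)=4
= 11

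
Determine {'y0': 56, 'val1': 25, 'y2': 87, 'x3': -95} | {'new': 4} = {'y0': 56, 'val1': 25, 'y2': 87, 'x3': -95, 'new': 4}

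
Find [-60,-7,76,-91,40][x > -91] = [-60, -7, 76, 40]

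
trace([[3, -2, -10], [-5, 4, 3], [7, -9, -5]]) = diagonal: 3 + 4 + (-5)
= 2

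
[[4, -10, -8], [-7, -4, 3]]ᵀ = [[4, -7], [-10, -4], [-8, 3]]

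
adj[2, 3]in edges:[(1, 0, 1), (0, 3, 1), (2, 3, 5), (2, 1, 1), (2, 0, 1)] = 5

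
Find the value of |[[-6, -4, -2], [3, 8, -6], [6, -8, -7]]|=828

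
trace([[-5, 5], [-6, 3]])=-2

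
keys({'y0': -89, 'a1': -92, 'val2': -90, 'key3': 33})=['y0', 'a1', 'val2', 'key3']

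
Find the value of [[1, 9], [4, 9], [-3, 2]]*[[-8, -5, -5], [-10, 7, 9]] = [[-98, 58, 76], [-122, 43, 61], [4, 29, 33]]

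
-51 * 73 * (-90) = 335070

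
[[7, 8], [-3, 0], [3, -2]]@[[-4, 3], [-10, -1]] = [[-108, 13], [12, -9], [8, 11]]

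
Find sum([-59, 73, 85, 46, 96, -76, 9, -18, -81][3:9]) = -24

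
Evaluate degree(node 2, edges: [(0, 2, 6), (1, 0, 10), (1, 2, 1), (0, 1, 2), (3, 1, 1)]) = 2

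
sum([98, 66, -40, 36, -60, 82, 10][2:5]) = -64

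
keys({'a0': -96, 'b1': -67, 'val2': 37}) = ['a0', 'b1', 'val2']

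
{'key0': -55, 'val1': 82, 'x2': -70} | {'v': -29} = {'key0': -55, 'val1': 82, 'x2': -70, 'v': -29}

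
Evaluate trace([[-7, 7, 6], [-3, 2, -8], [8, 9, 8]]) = diagonal: (-7) + 2 + 8
= 3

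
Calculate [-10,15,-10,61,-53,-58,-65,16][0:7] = [-10, 15, -10, 61, -53, -58, -65]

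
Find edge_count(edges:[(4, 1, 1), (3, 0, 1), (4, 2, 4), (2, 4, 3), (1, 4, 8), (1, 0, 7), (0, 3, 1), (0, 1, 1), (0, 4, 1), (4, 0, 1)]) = 10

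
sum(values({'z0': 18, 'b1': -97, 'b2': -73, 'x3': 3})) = 18 + (-97) + (-73) + 3
= -149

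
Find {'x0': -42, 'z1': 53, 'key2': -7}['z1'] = 53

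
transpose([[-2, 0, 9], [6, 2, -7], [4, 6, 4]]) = [[-2, 6, 4], [0, 2, 6], [9, -7, 4]]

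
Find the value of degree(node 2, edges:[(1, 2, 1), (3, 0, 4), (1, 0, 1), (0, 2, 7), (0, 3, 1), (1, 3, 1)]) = 2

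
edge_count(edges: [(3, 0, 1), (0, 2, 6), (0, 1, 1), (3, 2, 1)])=4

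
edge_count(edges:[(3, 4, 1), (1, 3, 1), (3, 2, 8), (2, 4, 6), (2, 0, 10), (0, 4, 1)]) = 6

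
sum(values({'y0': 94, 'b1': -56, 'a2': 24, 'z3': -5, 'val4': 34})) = 91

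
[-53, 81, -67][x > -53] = keep x where x > -53: -53✗, 81✓, -67✗
= [81]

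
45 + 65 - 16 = 94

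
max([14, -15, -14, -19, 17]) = 17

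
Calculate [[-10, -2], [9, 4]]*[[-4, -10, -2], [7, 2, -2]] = C[0][0] = (-10)*(-4) + (-2)*(7) = 26
C[0][1] = (-10)*(-10) + (-2)*(2) = 96
C[0][2] = (-10)*(-2) + (-2)*(-2) = 24
C[1][0] = (9)*(-4) + (4)*(7) = -8
C[1][1] = (9)*(-10) + (4)*(2) = -82
C[1][2] = (9)*(-2) + (4)*(-2) = -26
= [[26, 96, 24], [-8, -82, -26]]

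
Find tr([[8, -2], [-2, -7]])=1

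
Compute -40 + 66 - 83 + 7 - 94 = -144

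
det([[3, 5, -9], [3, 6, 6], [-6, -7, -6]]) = (1)*(3)*det([[6, 6], [-7, -6]]) + (-1)*(5)*det([[3, 6], [-6, -6]]) + (1)*(-9)*det([[3, 6], [-6, -7]])
= 18 + -90 + -135
= -207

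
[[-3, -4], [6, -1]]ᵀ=[[-3, 6], [-4, -1]]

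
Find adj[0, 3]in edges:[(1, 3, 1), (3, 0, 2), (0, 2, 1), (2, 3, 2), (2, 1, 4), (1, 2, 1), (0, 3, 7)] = 7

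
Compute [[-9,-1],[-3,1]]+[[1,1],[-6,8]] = [[-8, 0], [-9, 9]]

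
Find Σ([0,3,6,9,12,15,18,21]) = 0 + 3 + 6 + 9 + 12 + 15 + 18 + 21
= 84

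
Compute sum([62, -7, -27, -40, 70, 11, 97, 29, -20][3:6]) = 41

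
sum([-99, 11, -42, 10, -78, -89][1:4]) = slice → [11, -42, 10]
11 + (-42) + 10
= -21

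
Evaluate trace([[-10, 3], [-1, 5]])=-5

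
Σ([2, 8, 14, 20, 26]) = 2 + 8 + 14 + 20 + 26
= 70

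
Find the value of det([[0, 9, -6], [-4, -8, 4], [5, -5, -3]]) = -288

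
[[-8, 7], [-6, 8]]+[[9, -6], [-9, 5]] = [[1, 1], [-15, 13]]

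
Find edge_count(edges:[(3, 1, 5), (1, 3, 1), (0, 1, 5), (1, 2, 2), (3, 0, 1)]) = 5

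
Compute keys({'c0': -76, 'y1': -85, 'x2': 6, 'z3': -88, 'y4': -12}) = ['c0', 'y1', 'x2', 'z3', 'y4']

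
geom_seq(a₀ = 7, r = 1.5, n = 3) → [7.0, 10.5, 15.75]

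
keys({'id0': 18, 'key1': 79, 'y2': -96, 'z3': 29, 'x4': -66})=['id0', 'key1', 'y2', 'z3', 'x4']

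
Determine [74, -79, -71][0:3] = [74, -79, -71]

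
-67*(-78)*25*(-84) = -10974600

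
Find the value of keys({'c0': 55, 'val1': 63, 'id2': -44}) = ['c0', 'val1', 'id2']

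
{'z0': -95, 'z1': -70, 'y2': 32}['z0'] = -95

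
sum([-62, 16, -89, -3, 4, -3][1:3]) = -73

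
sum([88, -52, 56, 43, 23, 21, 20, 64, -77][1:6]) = 91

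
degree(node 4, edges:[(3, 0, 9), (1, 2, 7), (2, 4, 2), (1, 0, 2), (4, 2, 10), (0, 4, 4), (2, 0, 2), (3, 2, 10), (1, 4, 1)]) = incident: (2,4), (4,2), (0,4), (1,4)
= 4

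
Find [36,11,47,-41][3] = -41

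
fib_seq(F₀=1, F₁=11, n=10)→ [1, 11, 12, 23, 35, 58, 93, 151, 244, 395]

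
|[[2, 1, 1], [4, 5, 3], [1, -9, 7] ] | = (1)*(2)*det([[5, 3], [-9, 7]]) + (-1)*(1)*det([[4, 3], [1, 7]]) + (1)*(1)*det([[4, 5], [1, -9]])
= 124 + -25 + -41
= 58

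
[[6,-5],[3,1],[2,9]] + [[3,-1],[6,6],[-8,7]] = [[9, -6], [9, 7], [-6, 16]]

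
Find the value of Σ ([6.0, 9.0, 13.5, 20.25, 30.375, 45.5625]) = 124.6875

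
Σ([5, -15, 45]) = 5 + -15 + 45
= 35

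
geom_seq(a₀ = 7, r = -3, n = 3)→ [7, -21, 63]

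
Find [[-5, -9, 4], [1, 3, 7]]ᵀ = [[-5, 1], [-9, 3], [4, 7]]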